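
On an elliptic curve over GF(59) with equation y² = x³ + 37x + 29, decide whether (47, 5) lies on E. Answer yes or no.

no

y² = 5² ≡ 25; x³ + 37x + 29 = 105591 ≡ 40 (mod 59). 25 ≠ 40.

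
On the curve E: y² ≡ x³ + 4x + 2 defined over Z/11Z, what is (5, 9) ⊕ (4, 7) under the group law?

(5, 9) + (4, 7). λ = (7 - 9)/(4 - 5) ≡ 9/10 mod 11. 10⁻¹ ≡ 10 (mod 11), so λ ≡ 2.
  x = λ² - 5 - 4 = 4 - 9 ≡ 6; y = λ·(5 - 6) - 9 ≡ 0. → (6, 0)

(6, 0)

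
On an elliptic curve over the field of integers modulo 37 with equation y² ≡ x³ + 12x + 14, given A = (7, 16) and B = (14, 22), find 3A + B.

First 3A:
Repeated addition: build up to 3A.
2A: tangent at (7, 16): λ = (3·7² + 12)/(2·16) ≡ 11/32. 32⁻¹ ≡ 22 (mod 37), so λ ≡ 11·22 ≡ 20.
  x = λ² - 7 - 7 = 400 - 14 ≡ 16; y = λ·(7 - 16) - 16 ≡ 26. → (16, 26)
3A: (16, 26) + (7, 16). λ = (16 - 26)/(7 - 16) ≡ 27/28 mod 37. 28⁻¹ ≡ 4 (mod 37) since 28·4 = 112 ≡ 1, so λ ≡ 34.
  x = λ² - 16 - 7 = 1156 - 23 ≡ 23; y = λ·(16 - 23) - 26 ≡ 32. → (23, 32)
3A = (23, 32).
Finally 3A + B:
(23, 32) + (14, 22). λ = (22 - 32)/(14 - 23) ≡ 27/28 mod 37. 28⁻¹ ≡ 4 (mod 37), so λ ≡ 34.
  x = λ² - 23 - 14 = 1156 - 37 ≡ 9; y = λ·(23 - 9) - 32 ≡ 0. → (9, 0)

(9, 0)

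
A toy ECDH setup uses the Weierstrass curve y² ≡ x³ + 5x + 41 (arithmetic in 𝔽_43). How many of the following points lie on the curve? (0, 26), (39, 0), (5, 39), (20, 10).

2

(0, 26): 26² ≡ 31, rhs ≡ 41 → off.
(39, 0): 0² ≡ 0, rhs ≡ 0 → on.
(5, 39): 39² ≡ 16, rhs ≡ 19 → off.
(20, 10): 10² ≡ 14, rhs ≡ 14 → on.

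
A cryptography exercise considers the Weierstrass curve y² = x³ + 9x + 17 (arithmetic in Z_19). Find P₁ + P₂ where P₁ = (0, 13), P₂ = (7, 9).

(0, 13) + (7, 9). λ = (9 - 13)/(7 - 0) ≡ 15/7 mod 19. 7⁻¹ ≡ 11 (mod 19), so λ ≡ 13.
  x = λ² - 0 - 7 = 169 - 7 ≡ 10; y = λ·(0 - 10) - 13 ≡ 9. → (10, 9)

(10, 9)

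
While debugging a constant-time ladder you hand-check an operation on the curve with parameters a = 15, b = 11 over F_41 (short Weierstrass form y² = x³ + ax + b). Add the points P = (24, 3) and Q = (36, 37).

(38, 12)

(24, 3) + (36, 37). λ = (37 - 3)/(36 - 24) ≡ 34/12 mod 41. 12⁻¹ ≡ 24 (mod 41) since 12·24 = 288 ≡ 1, so λ ≡ 37.
  x = λ² - 24 - 36 = 1369 - 60 ≡ 38; y = λ·(24 - 38) - 3 ≡ 12. → (38, 12)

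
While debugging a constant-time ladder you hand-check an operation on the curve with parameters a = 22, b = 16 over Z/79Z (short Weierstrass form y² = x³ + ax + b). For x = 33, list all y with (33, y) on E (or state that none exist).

24, 55

x³ + 22x + 16 = 36679 ≡ 23 (mod 79).
Square roots of 23 mod 79: 24 and 55 (since 24² = 576 ≡ 23).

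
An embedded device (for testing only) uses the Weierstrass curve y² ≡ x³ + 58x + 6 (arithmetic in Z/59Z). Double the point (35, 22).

tangent at (35, 22): λ = (3·35² + 58)/(2·22) ≡ 16/44. 44⁻¹ ≡ 55 (mod 59) since 44·55 = 2420 ≡ 1, so λ ≡ 16·55 ≡ 54.
  x = λ² - 35 - 35 = 2916 - 70 ≡ 14; y = λ·(35 - 14) - 22 ≡ 50. → (14, 50)

(14, 50)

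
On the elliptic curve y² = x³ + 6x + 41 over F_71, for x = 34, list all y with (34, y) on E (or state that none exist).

12, 59

x³ + 6x + 41 = 39549 ≡ 2 (mod 71).
Square roots of 2 mod 71: 12 and 59 (since 12² = 144 ≡ 2).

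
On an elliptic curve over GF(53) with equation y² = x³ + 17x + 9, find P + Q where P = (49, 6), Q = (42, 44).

(25, 0)

(49, 6) + (42, 44). λ = (44 - 6)/(42 - 49) ≡ 38/46 mod 53. 46⁻¹ ≡ 15 (mod 53), so λ ≡ 40.
  x = λ² - 49 - 42 = 1600 - 91 ≡ 25; y = λ·(49 - 25) - 6 ≡ 0. → (25, 0)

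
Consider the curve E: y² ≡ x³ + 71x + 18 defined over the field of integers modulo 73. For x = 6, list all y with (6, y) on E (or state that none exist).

x³ + 71x + 18 = 660 ≡ 3 (mod 73).
Square roots of 3 mod 73: 21 and 52 (since 21² = 441 ≡ 3).

21, 52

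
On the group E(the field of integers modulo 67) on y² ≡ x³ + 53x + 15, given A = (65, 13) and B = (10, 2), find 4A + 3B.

First 4A:
Repeated addition: build up to 4A.
2A: tangent at (65, 13): λ = (3·65² + 53)/(2·13) ≡ 65/26. 26⁻¹ ≡ 49 (mod 67) since 26·49 = 1274 ≡ 1, so λ ≡ 65·49 ≡ 36.
  x = λ² - 65 - 65 = 1296 - 130 ≡ 27; y = λ·(65 - 27) - 13 ≡ 15. → (27, 15)
3A: (27, 15) + (65, 13). λ = (13 - 15)/(65 - 27) ≡ 65/38 mod 67. 38⁻¹ ≡ 30 (mod 67) since 38·30 = 1140 ≡ 1, so λ ≡ 7.
  x = λ² - 27 - 65 = 49 - 92 ≡ 24; y = λ·(27 - 24) - 15 ≡ 6. → (24, 6)
4A: (24, 6) + (65, 13). λ = (13 - 6)/(65 - 24) ≡ 7/41 mod 67. 41⁻¹ ≡ 18 (mod 67), so λ ≡ 59.
  x = λ² - 24 - 65 = 3481 - 89 ≡ 42; y = λ·(24 - 42) - 6 ≡ 4. → (42, 4)
4A = (42, 4).
Next 3B:
Repeated addition: build up to 3B.
2B: tangent at (10, 2): λ = (3·10² + 53)/(2·2) ≡ 18/4. 4⁻¹ ≡ 17 (mod 67), so λ ≡ 18·17 ≡ 38.
  x = λ² - 10 - 10 = 1444 - 20 ≡ 17; y = λ·(10 - 17) - 2 ≡ 0. → (17, 0)
3B: (17, 0) + (10, 2). λ = (2 - 0)/(10 - 17) ≡ 2/60 mod 67. 60⁻¹ ≡ 19 (mod 67) since 60·19 = 1140 ≡ 1, so λ ≡ 38.
  x = λ² - 17 - 10 = 1444 - 27 ≡ 10; y = λ·(17 - 10) - 0 ≡ 65. → (10, 65)
3B = (10, 65).
Finally 4A + 3B:
(42, 4) + (10, 65). λ = (65 - 4)/(10 - 42) ≡ 61/35 mod 67. 35⁻¹ ≡ 23 (mod 67) since 35·23 = 805 ≡ 1, so λ ≡ 63.
  x = λ² - 42 - 10 = 3969 - 52 ≡ 31; y = λ·(42 - 31) - 4 ≡ 19. → (31, 19)

(31, 19)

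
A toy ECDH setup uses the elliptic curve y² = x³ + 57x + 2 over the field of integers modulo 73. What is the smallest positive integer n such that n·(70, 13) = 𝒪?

2P: tangent at (70, 13): λ = (3·70² + 57)/(2·13) ≡ 11/26. 26⁻¹ ≡ 59 (mod 73), so λ ≡ 11·59 ≡ 65.
  x = λ² - 70 - 70 = 4225 - 140 ≡ 70; y = λ·(70 - 70) - 13 ≡ 60. → (70, 60)
3P: (70, 60) + (70, 13): same x and y₁ ≡ -y₂, so the sum is 𝒪.
3P = 𝒪, so the order is 3.

3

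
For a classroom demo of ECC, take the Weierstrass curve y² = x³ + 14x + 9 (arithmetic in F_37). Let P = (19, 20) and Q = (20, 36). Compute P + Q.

(19, 20) + (20, 36). λ = (36 - 20)/(20 - 19) ≡ 16/1 mod 37. 1⁻¹ ≡ 1 (mod 37) since 1·1 = 1 ≡ 1, so λ ≡ 16.
  x = λ² - 19 - 20 = 256 - 39 ≡ 32; y = λ·(19 - 32) - 20 ≡ 31. → (32, 31)

(32, 31)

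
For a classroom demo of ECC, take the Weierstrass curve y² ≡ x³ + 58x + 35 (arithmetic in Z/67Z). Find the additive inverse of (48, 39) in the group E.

(48, 28)

-(48, 39) = (48, -39 mod 67) = (48, 28).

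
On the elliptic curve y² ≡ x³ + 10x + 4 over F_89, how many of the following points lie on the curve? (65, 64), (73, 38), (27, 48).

2

(65, 64): 64² ≡ 2, rhs ≡ 2 → on.
(73, 38): 38² ≡ 20, rhs ≡ 20 → on.
(27, 48): 48² ≡ 79, rhs ≡ 21 → off.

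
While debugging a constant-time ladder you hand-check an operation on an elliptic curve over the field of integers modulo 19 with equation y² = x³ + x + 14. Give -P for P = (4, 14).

(4, 5)

-(4, 14) = (4, -14 mod 19) = (4, 5).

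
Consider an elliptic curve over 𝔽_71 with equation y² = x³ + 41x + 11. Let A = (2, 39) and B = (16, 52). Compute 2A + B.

(55, 67)

First 2A:
Repeated addition: build up to 2A.
2A: tangent at (2, 39): λ = (3·2² + 41)/(2·39) ≡ 53/7. 7⁻¹ ≡ 61 (mod 71) since 7·61 = 427 ≡ 1, so λ ≡ 53·61 ≡ 38.
  x = λ² - 2 - 2 = 1444 - 4 ≡ 20; y = λ·(2 - 20) - 39 ≡ 58. → (20, 58)
2A = (20, 58).
Finally 2A + B:
(20, 58) + (16, 52). λ = (52 - 58)/(16 - 20) ≡ 65/67 mod 71. 67⁻¹ ≡ 53 (mod 71), so λ ≡ 37.
  x = λ² - 20 - 16 = 1369 - 36 ≡ 55; y = λ·(20 - 55) - 58 ≡ 67. → (55, 67)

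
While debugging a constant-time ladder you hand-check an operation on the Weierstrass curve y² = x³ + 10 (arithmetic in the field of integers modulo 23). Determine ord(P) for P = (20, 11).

12

2P: tangent at (20, 11): λ = (3·20² + 0)/(2·11) ≡ 4/22. 22⁻¹ ≡ 22 (mod 23), so λ ≡ 4·22 ≡ 19.
  x = λ² - 20 - 20 = 361 - 40 ≡ 22; y = λ·(20 - 22) - 11 ≡ 20. → (22, 20)
3P: (22, 20) + (20, 11). λ = (11 - 20)/(20 - 22) ≡ 14/21 mod 23. 21⁻¹ ≡ 11 (mod 23), so λ ≡ 16.
  x = λ² - 22 - 20 = 256 - 42 ≡ 7; y = λ·(22 - 7) - 20 ≡ 13. → (7, 13)
4P: (7, 13) + (20, 11). λ = (11 - 13)/(20 - 7) ≡ 21/13 mod 23. 13⁻¹ ≡ 16 (mod 23) since 13·16 = 208 ≡ 1, so λ ≡ 14.
  x = λ² - 7 - 20 = 196 - 27 ≡ 8; y = λ·(7 - 8) - 13 ≡ 19. → (8, 19)
5P: (8, 19) + (20, 11). λ = (11 - 19)/(20 - 8) ≡ 15/12 mod 23. 12⁻¹ ≡ 2 (mod 23) since 12·2 = 24 ≡ 1, so λ ≡ 7.
  x = λ² - 8 - 20 = 49 - 28 ≡ 21; y = λ·(8 - 21) - 19 ≡ 5. → (21, 5)
6P: (21, 5) + (20, 11). λ = (11 - 5)/(20 - 21) ≡ 6/22 mod 23. 22⁻¹ ≡ 22 (mod 23), so λ ≡ 17.
  x = λ² - 21 - 20 = 289 - 41 ≡ 18; y = λ·(21 - 18) - 5 ≡ 0. → (18, 0)
7P: (18, 0) + (20, 11). λ = (11 - 0)/(20 - 18) ≡ 11/2 mod 23. 2⁻¹ ≡ 12 (mod 23) since 2·12 = 24 ≡ 1, so λ ≡ 17.
  x = λ² - 18 - 20 = 289 - 38 ≡ 21; y = λ·(18 - 21) - 0 ≡ 18. → (21, 18)
8P: (21, 18) + (20, 11). λ = (11 - 18)/(20 - 21) ≡ 16/22 mod 23. 22⁻¹ ≡ 22 (mod 23), so λ ≡ 7.
  x = λ² - 21 - 20 = 49 - 41 ≡ 8; y = λ·(21 - 8) - 18 ≡ 4. → (8, 4)
9P: (8, 4) + (20, 11). λ = (11 - 4)/(20 - 8) ≡ 7/12 mod 23. 12⁻¹ ≡ 2 (mod 23), so λ ≡ 14.
  x = λ² - 8 - 20 = 196 - 28 ≡ 7; y = λ·(8 - 7) - 4 ≡ 10. → (7, 10)
10P: (7, 10) + (20, 11). λ = (11 - 10)/(20 - 7) ≡ 1/13 mod 23. 13⁻¹ ≡ 16 (mod 23) since 13·16 = 208 ≡ 1, so λ ≡ 16.
  x = λ² - 7 - 20 = 256 - 27 ≡ 22; y = λ·(7 - 22) - 10 ≡ 3. → (22, 3)
11P: (22, 3) + (20, 11). λ = (11 - 3)/(20 - 22) ≡ 8/21 mod 23. 21⁻¹ ≡ 11 (mod 23), so λ ≡ 19.
  x = λ² - 22 - 20 = 361 - 42 ≡ 20; y = λ·(22 - 20) - 3 ≡ 12. → (20, 12)
12P: (20, 12) + (20, 11): same x and y₁ ≡ -y₂, so the sum is O.
12P = O, so the order is 12.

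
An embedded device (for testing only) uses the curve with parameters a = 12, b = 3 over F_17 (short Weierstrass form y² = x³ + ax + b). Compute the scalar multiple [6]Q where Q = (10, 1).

(10, 16)

Double-and-add on 6 = (110)₂. Start with Q = (10, 1) for the leading 1-bit.
double: tangent at (10, 1): λ = (3·10² + 12)/(2·1) ≡ 6/2. 2⁻¹ ≡ 9 (mod 17), so λ ≡ 6·9 ≡ 3.
  x = λ² - 10 - 10 = 9 - 20 ≡ 6; y = λ·(10 - 6) - 1 ≡ 11. → (6, 11)
add Q: (6, 11) + (10, 1). λ = (1 - 11)/(10 - 6) ≡ 7/4 mod 17. 4⁻¹ ≡ 13 (mod 17), so λ ≡ 6.
  x = λ² - 6 - 10 = 36 - 16 ≡ 3; y = λ·(6 - 3) - 11 ≡ 7. → (3, 7)
double: tangent at (3, 7): λ = (3·3² + 12)/(2·7) ≡ 5/14. 14⁻¹ ≡ 11 (mod 17), so λ ≡ 5·11 ≡ 4.
  x = λ² - 3 - 3 = 16 - 6 ≡ 10; y = λ·(3 - 10) - 7 ≡ 16. → (10, 16)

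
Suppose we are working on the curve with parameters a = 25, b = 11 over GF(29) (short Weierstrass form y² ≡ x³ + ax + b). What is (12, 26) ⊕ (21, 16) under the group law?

(12, 26) + (21, 16). λ = (16 - 26)/(21 - 12) ≡ 19/9 mod 29. 9⁻¹ ≡ 13 (mod 29), so λ ≡ 15.
  x = λ² - 12 - 21 = 225 - 33 ≡ 18; y = λ·(12 - 18) - 26 ≡ 0. → (18, 0)

(18, 0)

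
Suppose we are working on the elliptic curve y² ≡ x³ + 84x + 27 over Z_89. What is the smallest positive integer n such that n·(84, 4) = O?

2P: tangent at (84, 4): λ = (3·84² + 84)/(2·4) ≡ 70/8. 8⁻¹ ≡ 78 (mod 89) since 8·78 = 624 ≡ 1, so λ ≡ 70·78 ≡ 31.
  x = λ² - 84 - 84 = 961 - 168 ≡ 81; y = λ·(84 - 81) - 4 ≡ 0. → (81, 0)
3P: (81, 0) + (84, 4). λ = (4 - 0)/(84 - 81) ≡ 4/3 mod 89. 3⁻¹ ≡ 30 (mod 89) since 3·30 = 90 ≡ 1, so λ ≡ 31.
  x = λ² - 81 - 84 = 961 - 165 ≡ 84; y = λ·(81 - 84) - 0 ≡ 85. → (84, 85)
4P: (84, 85) + (84, 4): same x and y₁ ≡ -y₂, so the sum is O.
4P = O, so the order is 4.

4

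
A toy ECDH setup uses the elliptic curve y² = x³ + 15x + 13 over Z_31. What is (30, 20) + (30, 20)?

tangent at (30, 20): λ = (3·30² + 15)/(2·20) ≡ 18/9. 9⁻¹ ≡ 7 (mod 31) since 9·7 = 63 ≡ 1, so λ ≡ 18·7 ≡ 2.
  x = λ² - 30 - 30 = 4 - 60 ≡ 6; y = λ·(30 - 6) - 20 ≡ 28. → (6, 28)

(6, 28)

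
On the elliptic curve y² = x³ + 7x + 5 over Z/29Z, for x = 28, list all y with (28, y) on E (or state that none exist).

none

x³ + 7x + 5 = 22153 ≡ 26 (mod 29).
26 is a non-residue mod 29; no y exists.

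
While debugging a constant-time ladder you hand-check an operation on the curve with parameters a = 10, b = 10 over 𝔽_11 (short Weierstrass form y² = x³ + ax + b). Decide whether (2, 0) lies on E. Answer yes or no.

y² = 0² ≡ 0; x³ + 10x + 10 = 38 ≡ 5 (mod 11). 0 ≠ 5.

no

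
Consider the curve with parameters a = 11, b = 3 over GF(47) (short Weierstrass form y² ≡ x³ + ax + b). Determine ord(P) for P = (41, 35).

2P: tangent at (41, 35): λ = (3·41² + 11)/(2·35) ≡ 25/23. 23⁻¹ ≡ 45 (mod 47), so λ ≡ 25·45 ≡ 44.
  x = λ² - 41 - 41 = 1936 - 82 ≡ 21; y = λ·(41 - 21) - 35 ≡ 46. → (21, 46)
3P: (21, 46) + (41, 35). λ = (35 - 46)/(41 - 21) ≡ 36/20 mod 47. 20⁻¹ ≡ 40 (mod 47) since 20·40 = 800 ≡ 1, so λ ≡ 30.
  x = λ² - 21 - 41 = 900 - 62 ≡ 39; y = λ·(21 - 39) - 46 ≡ 25. → (39, 25)
4P: (39, 25) + (41, 35). λ = (35 - 25)/(41 - 39) ≡ 10/2 mod 47. 2⁻¹ ≡ 24 (mod 47), so λ ≡ 5.
  x = λ² - 39 - 41 = 25 - 80 ≡ 39; y = λ·(39 - 39) - 25 ≡ 22. → (39, 22)
5P: (39, 22) + (41, 35). λ = (35 - 22)/(41 - 39) ≡ 13/2 mod 47. 2⁻¹ ≡ 24 (mod 47) since 2·24 = 48 ≡ 1, so λ ≡ 30.
  x = λ² - 39 - 41 = 900 - 80 ≡ 21; y = λ·(39 - 21) - 22 ≡ 1. → (21, 1)
6P: (21, 1) + (41, 35). λ = (35 - 1)/(41 - 21) ≡ 34/20 mod 47. 20⁻¹ ≡ 40 (mod 47) since 20·40 = 800 ≡ 1, so λ ≡ 44.
  x = λ² - 21 - 41 = 1936 - 62 ≡ 41; y = λ·(21 - 41) - 1 ≡ 12. → (41, 12)
7P: (41, 12) + (41, 35): same x and y₁ ≡ -y₂, so the sum is the point at infinity.
7P = the point at infinity, so the order is 7.

7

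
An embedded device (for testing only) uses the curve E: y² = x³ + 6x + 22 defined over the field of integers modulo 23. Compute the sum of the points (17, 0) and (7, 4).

(17, 0) + (7, 4). λ = (4 - 0)/(7 - 17) ≡ 4/13 mod 23. 13⁻¹ ≡ 16 (mod 23), so λ ≡ 18.
  x = λ² - 17 - 7 = 324 - 24 ≡ 1; y = λ·(17 - 1) - 0 ≡ 12. → (1, 12)

(1, 12)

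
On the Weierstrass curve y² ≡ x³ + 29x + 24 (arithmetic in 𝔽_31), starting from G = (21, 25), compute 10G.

Repeated addition: build up to 10G.
2G: tangent at (21, 25): λ = (3·21² + 29)/(2·25) ≡ 19/19. 19⁻¹ ≡ 18 (mod 31), so λ ≡ 19·18 ≡ 1.
  x = λ² - 21 - 21 = 1 - 42 ≡ 21; y = λ·(21 - 21) - 25 ≡ 6. → (21, 6)
3G: (21, 6) + (21, 25): same x and y₁ ≡ -y₂, so the sum is ∞.
4G: ∞ + (21, 25) = (21, 25) (identity).
5G: tangent at (21, 25): λ = (3·21² + 29)/(2·25) ≡ 19/19. 19⁻¹ ≡ 18 (mod 31) since 19·18 = 342 ≡ 1, so λ ≡ 19·18 ≡ 1.
  x = λ² - 21 - 21 = 1 - 42 ≡ 21; y = λ·(21 - 21) - 25 ≡ 6. → (21, 6)
6G: (21, 6) + (21, 25): same x and y₁ ≡ -y₂, so the sum is ∞.
7G: ∞ + (21, 25) = (21, 25) (identity).
8G: tangent at (21, 25): λ = (3·21² + 29)/(2·25) ≡ 19/19. 19⁻¹ ≡ 18 (mod 31), so λ ≡ 19·18 ≡ 1.
  x = λ² - 21 - 21 = 1 - 42 ≡ 21; y = λ·(21 - 21) - 25 ≡ 6. → (21, 6)
9G: (21, 6) + (21, 25): same x and y₁ ≡ -y₂, so the sum is ∞.
10G: ∞ + (21, 25) = (21, 25) (identity).

(21, 25)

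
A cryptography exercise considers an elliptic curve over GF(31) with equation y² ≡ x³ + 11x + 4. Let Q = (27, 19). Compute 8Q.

(15, 17)

Double-and-add on 8 = (1000)₂. Start with Q = (27, 19) for the leading 1-bit.
double: tangent at (27, 19): λ = (3·27² + 11)/(2·19) ≡ 28/7. 7⁻¹ ≡ 9 (mod 31) since 7·9 = 63 ≡ 1, so λ ≡ 28·9 ≡ 4.
  x = λ² - 27 - 27 = 16 - 54 ≡ 24; y = λ·(27 - 24) - 19 ≡ 24. → (24, 24)
double: tangent at (24, 24): λ = (3·24² + 11)/(2·24) ≡ 3/17. 17⁻¹ ≡ 11 (mod 31), so λ ≡ 3·11 ≡ 2.
  x = λ² - 24 - 24 = 4 - 48 ≡ 18; y = λ·(24 - 18) - 24 ≡ 19. → (18, 19)
double: tangent at (18, 19): λ = (3·18² + 11)/(2·19) ≡ 22/7. 7⁻¹ ≡ 9 (mod 31) since 7·9 = 63 ≡ 1, so λ ≡ 22·9 ≡ 12.
  x = λ² - 18 - 18 = 144 - 36 ≡ 15; y = λ·(18 - 15) - 19 ≡ 17. → (15, 17)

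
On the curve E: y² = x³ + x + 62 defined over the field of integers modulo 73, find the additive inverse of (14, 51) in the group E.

-(14, 51) = (14, -51 mod 73) = (14, 22).

(14, 22)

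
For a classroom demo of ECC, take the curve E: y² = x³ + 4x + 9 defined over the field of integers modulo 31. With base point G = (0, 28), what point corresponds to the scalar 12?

Double-and-add on 12 = (1100)₂. Start with G = (0, 28) for the leading 1-bit.
double: tangent at (0, 28): λ = (3·0² + 4)/(2·28) ≡ 4/25. 25⁻¹ ≡ 5 (mod 31) since 25·5 = 125 ≡ 1, so λ ≡ 4·5 ≡ 20.
  x = λ² - 0 - 0 = 400 - 0 ≡ 28; y = λ·(0 - 28) - 28 ≡ 1. → (28, 1)
add G: (28, 1) + (0, 28). λ = (28 - 1)/(0 - 28) ≡ 27/3 mod 31. 3⁻¹ ≡ 21 (mod 31), so λ ≡ 9.
  x = λ² - 28 - 0 = 81 - 28 ≡ 22; y = λ·(28 - 22) - 1 ≡ 22. → (22, 22)
double: tangent at (22, 22): λ = (3·22² + 4)/(2·22) ≡ 30/13. 13⁻¹ ≡ 12 (mod 31) since 13·12 = 156 ≡ 1, so λ ≡ 30·12 ≡ 19.
  x = λ² - 22 - 22 = 361 - 44 ≡ 7; y = λ·(22 - 7) - 22 ≡ 15. → (7, 15)
double: tangent at (7, 15): λ = (3·7² + 4)/(2·15) ≡ 27/30. 30⁻¹ ≡ 30 (mod 31), so λ ≡ 27·30 ≡ 4.
  x = λ² - 7 - 7 = 16 - 14 ≡ 2; y = λ·(7 - 2) - 15 ≡ 5. → (2, 5)

(2, 5)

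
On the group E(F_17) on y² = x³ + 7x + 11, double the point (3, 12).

(11, 5)

tangent at (3, 12): λ = (3·3² + 7)/(2·12) ≡ 0/7. 7⁻¹ ≡ 5 (mod 17) since 7·5 = 35 ≡ 1, so λ ≡ 0·5 ≡ 0.
  x = λ² - 3 - 3 = 0 - 6 ≡ 11; y = λ·(3 - 11) - 12 ≡ 5. → (11, 5)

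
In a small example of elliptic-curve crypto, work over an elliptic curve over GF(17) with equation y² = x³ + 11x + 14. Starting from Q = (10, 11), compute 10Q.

(13, 12)

Repeated addition: build up to 10Q.
2Q: tangent at (10, 11): λ = (3·10² + 11)/(2·11) ≡ 5/5. 5⁻¹ ≡ 7 (mod 17) since 5·7 = 35 ≡ 1, so λ ≡ 5·7 ≡ 1.
  x = λ² - 10 - 10 = 1 - 20 ≡ 15; y = λ·(10 - 15) - 11 ≡ 1. → (15, 1)
3Q: (15, 1) + (10, 11). λ = (11 - 1)/(10 - 15) ≡ 10/12 mod 17. 12⁻¹ ≡ 10 (mod 17) since 12·10 = 120 ≡ 1, so λ ≡ 15.
  x = λ² - 15 - 10 = 225 - 25 ≡ 13; y = λ·(15 - 13) - 1 ≡ 12. → (13, 12)
4Q: (13, 12) + (10, 11). λ = (11 - 12)/(10 - 13) ≡ 16/14 mod 17. 14⁻¹ ≡ 11 (mod 17), so λ ≡ 6.
  x = λ² - 13 - 10 = 36 - 23 ≡ 13; y = λ·(13 - 13) - 12 ≡ 5. → (13, 5)
5Q: (13, 5) + (10, 11). λ = (11 - 5)/(10 - 13) ≡ 6/14 mod 17. 14⁻¹ ≡ 11 (mod 17) since 14·11 = 154 ≡ 1, so λ ≡ 15.
  x = λ² - 13 - 10 = 225 - 23 ≡ 15; y = λ·(13 - 15) - 5 ≡ 16. → (15, 16)
6Q: (15, 16) + (10, 11). λ = (11 - 16)/(10 - 15) ≡ 12/12 mod 17. 12⁻¹ ≡ 10 (mod 17), so λ ≡ 1.
  x = λ² - 15 - 10 = 1 - 25 ≡ 10; y = λ·(15 - 10) - 16 ≡ 6. → (10, 6)
7Q: (10, 6) + (10, 11): same x and y₁ ≡ -y₂, so the sum is O.
8Q: O + (10, 11) = (10, 11) (identity).
9Q: tangent at (10, 11): λ = (3·10² + 11)/(2·11) ≡ 5/5. 5⁻¹ ≡ 7 (mod 17) since 5·7 = 35 ≡ 1, so λ ≡ 5·7 ≡ 1.
  x = λ² - 10 - 10 = 1 - 20 ≡ 15; y = λ·(10 - 15) - 11 ≡ 1. → (15, 1)
10Q: (15, 1) + (10, 11). λ = (11 - 1)/(10 - 15) ≡ 10/12 mod 17. 12⁻¹ ≡ 10 (mod 17) since 12·10 = 120 ≡ 1, so λ ≡ 15.
  x = λ² - 15 - 10 = 225 - 25 ≡ 13; y = λ·(15 - 13) - 1 ≡ 12. → (13, 12)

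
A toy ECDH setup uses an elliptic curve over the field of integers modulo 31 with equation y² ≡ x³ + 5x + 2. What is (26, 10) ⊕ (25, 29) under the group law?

(26, 10) + (25, 29). λ = (29 - 10)/(25 - 26) ≡ 19/30 mod 31. 30⁻¹ ≡ 30 (mod 31), so λ ≡ 12.
  x = λ² - 26 - 25 = 144 - 51 ≡ 0; y = λ·(26 - 0) - 10 ≡ 23. → (0, 23)

(0, 23)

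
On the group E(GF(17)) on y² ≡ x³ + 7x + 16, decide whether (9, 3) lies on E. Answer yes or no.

yes

y² = 3² ≡ 9; x³ + 7x + 16 = 808 ≡ 9 (mod 17). 9 = 9.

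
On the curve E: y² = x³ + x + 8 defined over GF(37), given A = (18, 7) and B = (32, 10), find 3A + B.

(21, 15)

First 3A:
Repeated addition: build up to 3A.
2A: tangent at (18, 7): λ = (3·18² + 1)/(2·7) ≡ 11/14. 14⁻¹ ≡ 8 (mod 37) since 14·8 = 112 ≡ 1, so λ ≡ 11·8 ≡ 14.
  x = λ² - 18 - 18 = 196 - 36 ≡ 12; y = λ·(18 - 12) - 7 ≡ 3. → (12, 3)
3A: (12, 3) + (18, 7). λ = (7 - 3)/(18 - 12) ≡ 4/6 mod 37. 6⁻¹ ≡ 31 (mod 37), so λ ≡ 13.
  x = λ² - 12 - 18 = 169 - 30 ≡ 28; y = λ·(12 - 28) - 3 ≡ 11. → (28, 11)
3A = (28, 11).
Finally 3A + B:
(28, 11) + (32, 10). λ = (10 - 11)/(32 - 28) ≡ 36/4 mod 37. 4⁻¹ ≡ 28 (mod 37) since 4·28 = 112 ≡ 1, so λ ≡ 9.
  x = λ² - 28 - 32 = 81 - 60 ≡ 21; y = λ·(28 - 21) - 11 ≡ 15. → (21, 15)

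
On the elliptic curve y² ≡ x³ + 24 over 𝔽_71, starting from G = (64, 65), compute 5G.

Repeated addition: build up to 5G.
2G: tangent at (64, 65): λ = (3·64² + 0)/(2·65) ≡ 5/59. 59⁻¹ ≡ 65 (mod 71), so λ ≡ 5·65 ≡ 41.
  x = λ² - 64 - 64 = 1681 - 128 ≡ 62; y = λ·(64 - 62) - 65 ≡ 17. → (62, 17)
3G: (62, 17) + (64, 65). λ = (65 - 17)/(64 - 62) ≡ 48/2 mod 71. 2⁻¹ ≡ 36 (mod 71), so λ ≡ 24.
  x = λ² - 62 - 64 = 576 - 126 ≡ 24; y = λ·(62 - 24) - 17 ≡ 43. → (24, 43)
4G: (24, 43) + (64, 65). λ = (65 - 43)/(64 - 24) ≡ 22/40 mod 71. 40⁻¹ ≡ 16 (mod 71), so λ ≡ 68.
  x = λ² - 24 - 64 = 4624 - 88 ≡ 63; y = λ·(24 - 63) - 43 ≡ 3. → (63, 3)
5G: (63, 3) + (64, 65). λ = (65 - 3)/(64 - 63) ≡ 62/1 mod 71. 1⁻¹ ≡ 1 (mod 71) since 1·1 = 1 ≡ 1, so λ ≡ 62.
  x = λ² - 63 - 64 = 3844 - 127 ≡ 25; y = λ·(63 - 25) - 3 ≡ 10. → (25, 10)

(25, 10)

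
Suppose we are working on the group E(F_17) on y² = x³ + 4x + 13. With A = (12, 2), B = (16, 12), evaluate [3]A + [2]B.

First 3A:
Repeated addition: build up to 3A.
2A: tangent at (12, 2): λ = (3·12² + 4)/(2·2) ≡ 11/4. 4⁻¹ ≡ 13 (mod 17) since 4·13 = 52 ≡ 1, so λ ≡ 11·13 ≡ 7.
  x = λ² - 12 - 12 = 49 - 24 ≡ 8; y = λ·(12 - 8) - 2 ≡ 9. → (8, 9)
3A: (8, 9) + (12, 2). λ = (2 - 9)/(12 - 8) ≡ 10/4 mod 17. 4⁻¹ ≡ 13 (mod 17), so λ ≡ 11.
  x = λ² - 8 - 12 = 121 - 20 ≡ 16; y = λ·(8 - 16) - 9 ≡ 5. → (16, 5)
3A = (16, 5).
Next 2B:
Repeated addition: build up to 2B.
2B: tangent at (16, 12): λ = (3·16² + 4)/(2·12) ≡ 7/7. 7⁻¹ ≡ 5 (mod 17) since 7·5 = 35 ≡ 1, so λ ≡ 7·5 ≡ 1.
  x = λ² - 16 - 16 = 1 - 32 ≡ 3; y = λ·(16 - 3) - 12 ≡ 1. → (3, 1)
2B = (3, 1).
Finally 3A + 2B:
(16, 5) + (3, 1). λ = (1 - 5)/(3 - 16) ≡ 13/4 mod 17. 4⁻¹ ≡ 13 (mod 17) since 4·13 = 52 ≡ 1, so λ ≡ 16.
  x = λ² - 16 - 3 = 256 - 19 ≡ 16; y = λ·(16 - 16) - 5 ≡ 12. → (16, 12)

(16, 12)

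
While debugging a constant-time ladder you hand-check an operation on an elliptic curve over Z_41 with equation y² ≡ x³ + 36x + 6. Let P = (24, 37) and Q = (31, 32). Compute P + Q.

(25, 34)

(24, 37) + (31, 32). λ = (32 - 37)/(31 - 24) ≡ 36/7 mod 41. 7⁻¹ ≡ 6 (mod 41) since 7·6 = 42 ≡ 1, so λ ≡ 11.
  x = λ² - 24 - 31 = 121 - 55 ≡ 25; y = λ·(24 - 25) - 37 ≡ 34. → (25, 34)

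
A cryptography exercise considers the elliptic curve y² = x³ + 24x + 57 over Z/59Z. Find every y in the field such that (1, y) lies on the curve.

none

x³ + 24x + 57 = 82 ≡ 23 (mod 59).
23 is a non-residue mod 59; no y exists.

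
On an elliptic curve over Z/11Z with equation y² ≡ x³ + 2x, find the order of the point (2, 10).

6

2P: tangent at (2, 10): λ = (3·2² + 2)/(2·10) ≡ 3/9. 9⁻¹ ≡ 5 (mod 11), so λ ≡ 3·5 ≡ 4.
  x = λ² - 2 - 2 = 16 - 4 ≡ 1; y = λ·(2 - 1) - 10 ≡ 5. → (1, 5)
3P: (1, 5) + (2, 10). λ = (10 - 5)/(2 - 1) ≡ 5/1 mod 11. 1⁻¹ ≡ 1 (mod 11), so λ ≡ 5.
  x = λ² - 1 - 2 = 25 - 3 ≡ 0; y = λ·(1 - 0) - 5 ≡ 0. → (0, 0)
4P: (0, 0) + (2, 10). λ = (10 - 0)/(2 - 0) ≡ 10/2 mod 11. 2⁻¹ ≡ 6 (mod 11), so λ ≡ 5.
  x = λ² - 0 - 2 = 25 - 2 ≡ 1; y = λ·(0 - 1) - 0 ≡ 6. → (1, 6)
5P: (1, 6) + (2, 10). λ = (10 - 6)/(2 - 1) ≡ 4/1 mod 11. 1⁻¹ ≡ 1 (mod 11) since 1·1 = 1 ≡ 1, so λ ≡ 4.
  x = λ² - 1 - 2 = 16 - 3 ≡ 2; y = λ·(1 - 2) - 6 ≡ 1. → (2, 1)
6P: (2, 1) + (2, 10): same x and y₁ ≡ -y₂, so the sum is 𝒪.
6P = 𝒪, so the order is 6.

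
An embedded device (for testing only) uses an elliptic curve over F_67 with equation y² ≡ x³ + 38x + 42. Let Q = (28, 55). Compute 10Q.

(62, 14)

Double-and-add on 10 = (1010)₂. Start with Q = (28, 55) for the leading 1-bit.
double: tangent at (28, 55): λ = (3·28² + 38)/(2·55) ≡ 45/43. 43⁻¹ ≡ 53 (mod 67), so λ ≡ 45·53 ≡ 40.
  x = λ² - 28 - 28 = 1600 - 56 ≡ 3; y = λ·(28 - 3) - 55 ≡ 7. → (3, 7)
double: tangent at (3, 7): λ = (3·3² + 38)/(2·7) ≡ 65/14. 14⁻¹ ≡ 24 (mod 67), so λ ≡ 65·24 ≡ 19.
  x = λ² - 3 - 3 = 361 - 6 ≡ 20; y = λ·(3 - 20) - 7 ≡ 5. → (20, 5)
add Q: (20, 5) + (28, 55). λ = (55 - 5)/(28 - 20) ≡ 50/8 mod 67. 8⁻¹ ≡ 42 (mod 67) since 8·42 = 336 ≡ 1, so λ ≡ 23.
  x = λ² - 20 - 28 = 529 - 48 ≡ 12; y = λ·(20 - 12) - 5 ≡ 45. → (12, 45)
double: tangent at (12, 45): λ = (3·12² + 38)/(2·45) ≡ 1/23. 23⁻¹ ≡ 35 (mod 67), so λ ≡ 1·35 ≡ 35.
  x = λ² - 12 - 12 = 1225 - 24 ≡ 62; y = λ·(12 - 62) - 45 ≡ 14. → (62, 14)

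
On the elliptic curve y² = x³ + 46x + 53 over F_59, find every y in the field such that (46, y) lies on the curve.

x³ + 46x + 53 = 99505 ≡ 31 (mod 59).
31 is a non-residue mod 59; no y exists.

none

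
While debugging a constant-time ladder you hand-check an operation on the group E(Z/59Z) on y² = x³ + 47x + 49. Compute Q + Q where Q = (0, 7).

(20, 27)

tangent at (0, 7): λ = (3·0² + 47)/(2·7) ≡ 47/14. 14⁻¹ ≡ 38 (mod 59) since 14·38 = 532 ≡ 1, so λ ≡ 47·38 ≡ 16.
  x = λ² - 0 - 0 = 256 - 0 ≡ 20; y = λ·(0 - 20) - 7 ≡ 27. → (20, 27)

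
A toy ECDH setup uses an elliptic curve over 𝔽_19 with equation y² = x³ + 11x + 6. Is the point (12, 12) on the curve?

no

y² = 12² ≡ 11; x³ + 11x + 6 = 1866 ≡ 4 (mod 19). 11 ≠ 4.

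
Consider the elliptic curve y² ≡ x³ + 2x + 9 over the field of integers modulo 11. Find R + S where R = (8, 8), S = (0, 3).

(7, 5)

(8, 8) + (0, 3). λ = (3 - 8)/(0 - 8) ≡ 6/3 mod 11. 3⁻¹ ≡ 4 (mod 11) since 3·4 = 12 ≡ 1, so λ ≡ 2.
  x = λ² - 8 - 0 = 4 - 8 ≡ 7; y = λ·(8 - 7) - 8 ≡ 5. → (7, 5)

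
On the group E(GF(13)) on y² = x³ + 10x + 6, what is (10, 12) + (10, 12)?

tangent at (10, 12): λ = (3·10² + 10)/(2·12) ≡ 11/11. 11⁻¹ ≡ 6 (mod 13) since 11·6 = 66 ≡ 1, so λ ≡ 11·6 ≡ 1.
  x = λ² - 10 - 10 = 1 - 20 ≡ 7; y = λ·(10 - 7) - 12 ≡ 4. → (7, 4)

(7, 4)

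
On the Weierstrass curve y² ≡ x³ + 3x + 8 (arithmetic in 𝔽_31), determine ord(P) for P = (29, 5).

10

2P: tangent at (29, 5): λ = (3·29² + 3)/(2·5) ≡ 15/10. 10⁻¹ ≡ 28 (mod 31) since 10·28 = 280 ≡ 1, so λ ≡ 15·28 ≡ 17.
  x = λ² - 29 - 29 = 289 - 58 ≡ 14; y = λ·(29 - 14) - 5 ≡ 2. → (14, 2)
3P: (14, 2) + (29, 5). λ = (5 - 2)/(29 - 14) ≡ 3/15 mod 31. 15⁻¹ ≡ 29 (mod 31) since 15·29 = 435 ≡ 1, so λ ≡ 25.
  x = λ² - 14 - 29 = 625 - 43 ≡ 24; y = λ·(14 - 24) - 2 ≡ 27. → (24, 27)
4P: (24, 27) + (29, 5). λ = (5 - 27)/(29 - 24) ≡ 9/5 mod 31. 5⁻¹ ≡ 25 (mod 31) since 5·25 = 125 ≡ 1, so λ ≡ 8.
  x = λ² - 24 - 29 = 64 - 53 ≡ 11; y = λ·(24 - 11) - 27 ≡ 15. → (11, 15)
5P: (11, 15) + (29, 5). λ = (5 - 15)/(29 - 11) ≡ 21/18 mod 31. 18⁻¹ ≡ 19 (mod 31), so λ ≡ 27.
  x = λ² - 11 - 29 = 729 - 40 ≡ 7; y = λ·(11 - 7) - 15 ≡ 0. → (7, 0)
6P: (7, 0) + (29, 5). λ = (5 - 0)/(29 - 7) ≡ 5/22 mod 31. 22⁻¹ ≡ 24 (mod 31) since 22·24 = 528 ≡ 1, so λ ≡ 27.
  x = λ² - 7 - 29 = 729 - 36 ≡ 11; y = λ·(7 - 11) - 0 ≡ 16. → (11, 16)
7P: (11, 16) + (29, 5). λ = (5 - 16)/(29 - 11) ≡ 20/18 mod 31. 18⁻¹ ≡ 19 (mod 31) since 18·19 = 342 ≡ 1, so λ ≡ 8.
  x = λ² - 11 - 29 = 64 - 40 ≡ 24; y = λ·(11 - 24) - 16 ≡ 4. → (24, 4)
8P: (24, 4) + (29, 5). λ = (5 - 4)/(29 - 24) ≡ 1/5 mod 31. 5⁻¹ ≡ 25 (mod 31) since 5·25 = 125 ≡ 1, so λ ≡ 25.
  x = λ² - 24 - 29 = 625 - 53 ≡ 14; y = λ·(24 - 14) - 4 ≡ 29. → (14, 29)
9P: (14, 29) + (29, 5). λ = (5 - 29)/(29 - 14) ≡ 7/15 mod 31. 15⁻¹ ≡ 29 (mod 31) since 15·29 = 435 ≡ 1, so λ ≡ 17.
  x = λ² - 14 - 29 = 289 - 43 ≡ 29; y = λ·(14 - 29) - 29 ≡ 26. → (29, 26)
10P: (29, 26) + (29, 5): same x and y₁ ≡ -y₂, so the sum is 𝒪.
10P = 𝒪, so the order is 10.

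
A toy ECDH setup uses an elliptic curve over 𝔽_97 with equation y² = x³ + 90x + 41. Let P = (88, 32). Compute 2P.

tangent at (88, 32): λ = (3·88² + 90)/(2·32) ≡ 42/64. 64⁻¹ ≡ 47 (mod 97), so λ ≡ 42·47 ≡ 34.
  x = λ² - 88 - 88 = 1156 - 176 ≡ 10; y = λ·(88 - 10) - 32 ≡ 1. → (10, 1)

(10, 1)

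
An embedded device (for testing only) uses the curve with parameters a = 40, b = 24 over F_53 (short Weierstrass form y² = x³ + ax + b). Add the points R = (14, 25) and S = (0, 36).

(48, 32)

(14, 25) + (0, 36). λ = (36 - 25)/(0 - 14) ≡ 11/39 mod 53. 39⁻¹ ≡ 34 (mod 53) since 39·34 = 1326 ≡ 1, so λ ≡ 3.
  x = λ² - 14 - 0 = 9 - 14 ≡ 48; y = λ·(14 - 48) - 25 ≡ 32. → (48, 32)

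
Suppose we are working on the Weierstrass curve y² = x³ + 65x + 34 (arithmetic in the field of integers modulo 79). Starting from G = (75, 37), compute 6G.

(43, 52)

Repeated addition: build up to 6G.
2G: tangent at (75, 37): λ = (3·75² + 65)/(2·37) ≡ 34/74. 74⁻¹ ≡ 63 (mod 79) since 74·63 = 4662 ≡ 1, so λ ≡ 34·63 ≡ 9.
  x = λ² - 75 - 75 = 81 - 150 ≡ 10; y = λ·(75 - 10) - 37 ≡ 74. → (10, 74)
3G: (10, 74) + (75, 37). λ = (37 - 74)/(75 - 10) ≡ 42/65 mod 79. 65⁻¹ ≡ 62 (mod 79) since 65·62 = 4030 ≡ 1, so λ ≡ 76.
  x = λ² - 10 - 75 = 5776 - 85 ≡ 3; y = λ·(10 - 3) - 74 ≡ 63. → (3, 63)
4G: (3, 63) + (75, 37). λ = (37 - 63)/(75 - 3) ≡ 53/72 mod 79. 72⁻¹ ≡ 45 (mod 79), so λ ≡ 15.
  x = λ² - 3 - 75 = 225 - 78 ≡ 68; y = λ·(3 - 68) - 63 ≡ 68. → (68, 68)
5G: (68, 68) + (75, 37). λ = (37 - 68)/(75 - 68) ≡ 48/7 mod 79. 7⁻¹ ≡ 34 (mod 79), so λ ≡ 52.
  x = λ² - 68 - 75 = 2704 - 143 ≡ 33; y = λ·(68 - 33) - 68 ≡ 14. → (33, 14)
6G: (33, 14) + (75, 37). λ = (37 - 14)/(75 - 33) ≡ 23/42 mod 79. 42⁻¹ ≡ 32 (mod 79), so λ ≡ 25.
  x = λ² - 33 - 75 = 625 - 108 ≡ 43; y = λ·(33 - 43) - 14 ≡ 52. → (43, 52)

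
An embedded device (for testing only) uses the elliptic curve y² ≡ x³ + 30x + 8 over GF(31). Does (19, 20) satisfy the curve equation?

yes

y² = 20² ≡ 28; x³ + 30x + 8 = 7437 ≡ 28 (mod 31). 28 = 28.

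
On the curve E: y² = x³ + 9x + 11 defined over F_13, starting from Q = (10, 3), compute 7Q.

(10, 10)

Repeated addition: build up to 7Q.
2Q: tangent at (10, 3): λ = (3·10² + 9)/(2·3) ≡ 10/6. 6⁻¹ ≡ 11 (mod 13) since 6·11 = 66 ≡ 1, so λ ≡ 10·11 ≡ 6.
  x = λ² - 10 - 10 = 36 - 20 ≡ 3; y = λ·(10 - 3) - 3 ≡ 0. → (3, 0)
3Q: (3, 0) + (10, 3). λ = (3 - 0)/(10 - 3) ≡ 3/7 mod 13. 7⁻¹ ≡ 2 (mod 13), so λ ≡ 6.
  x = λ² - 3 - 10 = 36 - 13 ≡ 10; y = λ·(3 - 10) - 0 ≡ 10. → (10, 10)
4Q: (10, 10) + (10, 3): same x and y₁ ≡ -y₂, so the sum is ∞.
5Q: ∞ + (10, 3) = (10, 3) (identity).
6Q: tangent at (10, 3): λ = (3·10² + 9)/(2·3) ≡ 10/6. 6⁻¹ ≡ 11 (mod 13), so λ ≡ 10·11 ≡ 6.
  x = λ² - 10 - 10 = 36 - 20 ≡ 3; y = λ·(10 - 3) - 3 ≡ 0. → (3, 0)
7Q: (3, 0) + (10, 3). λ = (3 - 0)/(10 - 3) ≡ 3/7 mod 13. 7⁻¹ ≡ 2 (mod 13) since 7·2 = 14 ≡ 1, so λ ≡ 6.
  x = λ² - 3 - 10 = 36 - 13 ≡ 10; y = λ·(3 - 10) - 0 ≡ 10. → (10, 10)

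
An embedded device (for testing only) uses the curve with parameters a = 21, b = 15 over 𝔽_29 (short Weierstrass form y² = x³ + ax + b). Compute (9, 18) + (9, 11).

O

The two points share x = 9 and their y-coordinates satisfy 18 + 11 ≡ 0 (mod 29), so they are inverses. Their sum is ∞.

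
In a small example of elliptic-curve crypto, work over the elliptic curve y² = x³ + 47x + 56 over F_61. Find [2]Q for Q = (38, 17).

tangent at (38, 17): λ = (3·38² + 47)/(2·17) ≡ 48/34. 34⁻¹ ≡ 9 (mod 61), so λ ≡ 48·9 ≡ 5.
  x = λ² - 38 - 38 = 25 - 76 ≡ 10; y = λ·(38 - 10) - 17 ≡ 1. → (10, 1)

(10, 1)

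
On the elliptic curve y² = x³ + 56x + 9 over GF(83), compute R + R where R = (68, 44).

tangent at (68, 44): λ = (3·68² + 56)/(2·44) ≡ 67/5. 5⁻¹ ≡ 50 (mod 83), so λ ≡ 67·50 ≡ 30.
  x = λ² - 68 - 68 = 900 - 136 ≡ 17; y = λ·(68 - 17) - 44 ≡ 75. → (17, 75)

(17, 75)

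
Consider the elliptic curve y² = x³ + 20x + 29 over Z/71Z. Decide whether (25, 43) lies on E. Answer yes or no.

no

y² = 43² ≡ 3; x³ + 20x + 29 = 16154 ≡ 37 (mod 71). 3 ≠ 37.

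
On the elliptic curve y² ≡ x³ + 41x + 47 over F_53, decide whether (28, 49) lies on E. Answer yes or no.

no

y² = 49² ≡ 16; x³ + 41x + 47 = 23147 ≡ 39 (mod 53). 16 ≠ 39.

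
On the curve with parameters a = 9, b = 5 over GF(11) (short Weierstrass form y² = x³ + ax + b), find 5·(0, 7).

Write Q = (0, 7).
Double-and-add on 5 = (101)₂. Start with Q = (0, 7) for the leading 1-bit.
double: tangent at (0, 7): λ = (3·0² + 9)/(2·7) ≡ 9/3. 3⁻¹ ≡ 4 (mod 11), so λ ≡ 9·4 ≡ 3.
  x = λ² - 0 - 0 = 9 - 0 ≡ 9; y = λ·(0 - 9) - 7 ≡ 10. → (9, 10)
double: tangent at (9, 10): λ = (3·9² + 9)/(2·10) ≡ 10/9. 9⁻¹ ≡ 5 (mod 11), so λ ≡ 10·5 ≡ 6.
  x = λ² - 9 - 9 = 36 - 18 ≡ 7; y = λ·(9 - 7) - 10 ≡ 2. → (7, 2)
add Q: (7, 2) + (0, 7). λ = (7 - 2)/(0 - 7) ≡ 5/4 mod 11. 4⁻¹ ≡ 3 (mod 11) since 4·3 = 12 ≡ 1, so λ ≡ 4.
  x = λ² - 7 - 0 = 16 - 7 ≡ 9; y = λ·(7 - 9) - 2 ≡ 1. → (9, 1)

(9, 1)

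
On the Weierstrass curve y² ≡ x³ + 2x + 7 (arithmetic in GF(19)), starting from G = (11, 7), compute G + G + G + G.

Double-and-add on 4 = (100)₂. Start with G = (11, 7) for the leading 1-bit.
double: tangent at (11, 7): λ = (3·11² + 2)/(2·7) ≡ 4/14. 14⁻¹ ≡ 15 (mod 19), so λ ≡ 4·15 ≡ 3.
  x = λ² - 11 - 11 = 9 - 22 ≡ 6; y = λ·(11 - 6) - 7 ≡ 8. → (6, 8)
double: tangent at (6, 8): λ = (3·6² + 2)/(2·8) ≡ 15/16. 16⁻¹ ≡ 6 (mod 19) since 16·6 = 96 ≡ 1, so λ ≡ 15·6 ≡ 14.
  x = λ² - 6 - 6 = 196 - 12 ≡ 13; y = λ·(6 - 13) - 8 ≡ 8. → (13, 8)

(13, 8)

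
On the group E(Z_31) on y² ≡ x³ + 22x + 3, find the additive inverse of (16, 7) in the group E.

-(16, 7) = (16, -7 mod 31) = (16, 24).

(16, 24)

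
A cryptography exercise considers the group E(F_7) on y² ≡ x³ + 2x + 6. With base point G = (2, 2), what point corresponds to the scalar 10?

Repeated addition: build up to 10G.
2G: tangent at (2, 2): λ = (3·2² + 2)/(2·2) ≡ 0/4. 4⁻¹ ≡ 2 (mod 7), so λ ≡ 0·2 ≡ 0.
  x = λ² - 2 - 2 = 0 - 4 ≡ 3; y = λ·(2 - 3) - 2 ≡ 5. → (3, 5)
3G: (3, 5) + (2, 2). λ = (2 - 5)/(2 - 3) ≡ 4/6 mod 7. 6⁻¹ ≡ 6 (mod 7) since 6·6 = 36 ≡ 1, so λ ≡ 3.
  x = λ² - 3 - 2 = 9 - 5 ≡ 4; y = λ·(3 - 4) - 5 ≡ 6. → (4, 6)
4G: (4, 6) + (2, 2). λ = (2 - 6)/(2 - 4) ≡ 3/5 mod 7. 5⁻¹ ≡ 3 (mod 7) since 5·3 = 15 ≡ 1, so λ ≡ 2.
  x = λ² - 4 - 2 = 4 - 6 ≡ 5; y = λ·(4 - 5) - 6 ≡ 6. → (5, 6)
5G: (5, 6) + (2, 2). λ = (2 - 6)/(2 - 5) ≡ 3/4 mod 7. 4⁻¹ ≡ 2 (mod 7), so λ ≡ 6.
  x = λ² - 5 - 2 = 36 - 7 ≡ 1; y = λ·(5 - 1) - 6 ≡ 4. → (1, 4)
6G: (1, 4) + (2, 2). λ = (2 - 4)/(2 - 1) ≡ 5/1 mod 7. 1⁻¹ ≡ 1 (mod 7), so λ ≡ 5.
  x = λ² - 1 - 2 = 25 - 3 ≡ 1; y = λ·(1 - 1) - 4 ≡ 3. → (1, 3)
7G: (1, 3) + (2, 2). λ = (2 - 3)/(2 - 1) ≡ 6/1 mod 7. 1⁻¹ ≡ 1 (mod 7), so λ ≡ 6.
  x = λ² - 1 - 2 = 36 - 3 ≡ 5; y = λ·(1 - 5) - 3 ≡ 1. → (5, 1)
8G: (5, 1) + (2, 2). λ = (2 - 1)/(2 - 5) ≡ 1/4 mod 7. 4⁻¹ ≡ 2 (mod 7), so λ ≡ 2.
  x = λ² - 5 - 2 = 4 - 7 ≡ 4; y = λ·(5 - 4) - 1 ≡ 1. → (4, 1)
9G: (4, 1) + (2, 2). λ = (2 - 1)/(2 - 4) ≡ 1/5 mod 7. 5⁻¹ ≡ 3 (mod 7), so λ ≡ 3.
  x = λ² - 4 - 2 = 9 - 6 ≡ 3; y = λ·(4 - 3) - 1 ≡ 2. → (3, 2)
10G: (3, 2) + (2, 2). λ = (2 - 2)/(2 - 3) ≡ 0/6 mod 7. 6⁻¹ ≡ 6 (mod 7), so λ ≡ 0.
  x = λ² - 3 - 2 = 0 - 5 ≡ 2; y = λ·(3 - 2) - 2 ≡ 5. → (2, 5)

(2, 5)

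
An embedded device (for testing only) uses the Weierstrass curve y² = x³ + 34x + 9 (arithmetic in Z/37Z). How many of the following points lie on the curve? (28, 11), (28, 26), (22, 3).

3

(28, 11): 11² ≡ 10, rhs ≡ 10 → on.
(28, 26): 26² ≡ 10, rhs ≡ 10 → on.
(22, 3): 3² ≡ 9, rhs ≡ 9 → on.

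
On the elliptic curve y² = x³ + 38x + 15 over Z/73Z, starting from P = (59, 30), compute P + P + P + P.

(59, 43)

Double-and-add on 4 = (100)₂. Start with P = (59, 30) for the leading 1-bit.
double: tangent at (59, 30): λ = (3·59² + 38)/(2·30) ≡ 42/60. 60⁻¹ ≡ 28 (mod 73), so λ ≡ 42·28 ≡ 8.
  x = λ² - 59 - 59 = 64 - 118 ≡ 19; y = λ·(59 - 19) - 30 ≡ 71. → (19, 71)
double: tangent at (19, 71): λ = (3·19² + 38)/(2·71) ≡ 26/69. 69⁻¹ ≡ 18 (mod 73) since 69·18 = 1242 ≡ 1, so λ ≡ 26·18 ≡ 30.
  x = λ² - 19 - 19 = 900 - 38 ≡ 59; y = λ·(19 - 59) - 71 ≡ 43. → (59, 43)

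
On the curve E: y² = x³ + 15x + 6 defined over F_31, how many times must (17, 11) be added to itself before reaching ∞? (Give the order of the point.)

2P: tangent at (17, 11): λ = (3·17² + 15)/(2·11) ≡ 14/22. 22⁻¹ ≡ 24 (mod 31) since 22·24 = 528 ≡ 1, so λ ≡ 14·24 ≡ 26.
  x = λ² - 17 - 17 = 676 - 34 ≡ 22; y = λ·(17 - 22) - 11 ≡ 14. → (22, 14)
3P: (22, 14) + (17, 11). λ = (11 - 14)/(17 - 22) ≡ 28/26 mod 31. 26⁻¹ ≡ 6 (mod 31), so λ ≡ 13.
  x = λ² - 22 - 17 = 169 - 39 ≡ 6; y = λ·(22 - 6) - 14 ≡ 8. → (6, 8)
4P: (6, 8) + (17, 11). λ = (11 - 8)/(17 - 6) ≡ 3/11 mod 31. 11⁻¹ ≡ 17 (mod 31), so λ ≡ 20.
  x = λ² - 6 - 17 = 400 - 23 ≡ 5; y = λ·(6 - 5) - 8 ≡ 12. → (5, 12)
5P: (5, 12) + (17, 11). λ = (11 - 12)/(17 - 5) ≡ 30/12 mod 31. 12⁻¹ ≡ 13 (mod 31), so λ ≡ 18.
  x = λ² - 5 - 17 = 324 - 22 ≡ 23; y = λ·(5 - 23) - 12 ≡ 5. → (23, 5)
6P: (23, 5) + (17, 11). λ = (11 - 5)/(17 - 23) ≡ 6/25 mod 31. 25⁻¹ ≡ 5 (mod 31), so λ ≡ 30.
  x = λ² - 23 - 17 = 900 - 40 ≡ 23; y = λ·(23 - 23) - 5 ≡ 26. → (23, 26)
7P: (23, 26) + (17, 11). λ = (11 - 26)/(17 - 23) ≡ 16/25 mod 31. 25⁻¹ ≡ 5 (mod 31) since 25·5 = 125 ≡ 1, so λ ≡ 18.
  x = λ² - 23 - 17 = 324 - 40 ≡ 5; y = λ·(23 - 5) - 26 ≡ 19. → (5, 19)
8P: (5, 19) + (17, 11). λ = (11 - 19)/(17 - 5) ≡ 23/12 mod 31. 12⁻¹ ≡ 13 (mod 31) since 12·13 = 156 ≡ 1, so λ ≡ 20.
  x = λ² - 5 - 17 = 400 - 22 ≡ 6; y = λ·(5 - 6) - 19 ≡ 23. → (6, 23)
9P: (6, 23) + (17, 11). λ = (11 - 23)/(17 - 6) ≡ 19/11 mod 31. 11⁻¹ ≡ 17 (mod 31) since 11·17 = 187 ≡ 1, so λ ≡ 13.
  x = λ² - 6 - 17 = 169 - 23 ≡ 22; y = λ·(6 - 22) - 23 ≡ 17. → (22, 17)
10P: (22, 17) + (17, 11). λ = (11 - 17)/(17 - 22) ≡ 25/26 mod 31. 26⁻¹ ≡ 6 (mod 31) since 26·6 = 156 ≡ 1, so λ ≡ 26.
  x = λ² - 22 - 17 = 676 - 39 ≡ 17; y = λ·(22 - 17) - 17 ≡ 20. → (17, 20)
11P: (17, 20) + (17, 11): same x and y₁ ≡ -y₂, so the sum is ∞.
11P = ∞, so the order is 11.

11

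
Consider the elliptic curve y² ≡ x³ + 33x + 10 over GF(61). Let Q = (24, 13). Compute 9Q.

(37, 20)

Repeated addition: build up to 9Q.
2Q: tangent at (24, 13): λ = (3·24² + 33)/(2·13) ≡ 53/26. 26⁻¹ ≡ 54 (mod 61) since 26·54 = 1404 ≡ 1, so λ ≡ 53·54 ≡ 56.
  x = λ² - 24 - 24 = 3136 - 48 ≡ 38; y = λ·(24 - 38) - 13 ≡ 57. → (38, 57)
3Q: (38, 57) + (24, 13). λ = (13 - 57)/(24 - 38) ≡ 17/47 mod 61. 47⁻¹ ≡ 13 (mod 61) since 47·13 = 611 ≡ 1, so λ ≡ 38.
  x = λ² - 38 - 24 = 1444 - 62 ≡ 40; y = λ·(38 - 40) - 57 ≡ 50. → (40, 50)
4Q: (40, 50) + (24, 13). λ = (13 - 50)/(24 - 40) ≡ 24/45 mod 61. 45⁻¹ ≡ 19 (mod 61) since 45·19 = 855 ≡ 1, so λ ≡ 29.
  x = λ² - 40 - 24 = 841 - 64 ≡ 45; y = λ·(40 - 45) - 50 ≡ 49. → (45, 49)
5Q: (45, 49) + (24, 13). λ = (13 - 49)/(24 - 45) ≡ 25/40 mod 61. 40⁻¹ ≡ 29 (mod 61), so λ ≡ 54.
  x = λ² - 45 - 24 = 2916 - 69 ≡ 41; y = λ·(45 - 41) - 49 ≡ 45. → (41, 45)
6Q: (41, 45) + (24, 13). λ = (13 - 45)/(24 - 41) ≡ 29/44 mod 61. 44⁻¹ ≡ 43 (mod 61), so λ ≡ 27.
  x = λ² - 41 - 24 = 729 - 65 ≡ 54; y = λ·(41 - 54) - 45 ≡ 31. → (54, 31)
7Q: (54, 31) + (24, 13). λ = (13 - 31)/(24 - 54) ≡ 43/31 mod 61. 31⁻¹ ≡ 2 (mod 61), so λ ≡ 25.
  x = λ² - 54 - 24 = 625 - 78 ≡ 59; y = λ·(54 - 59) - 31 ≡ 27. → (59, 27)
8Q: (59, 27) + (24, 13). λ = (13 - 27)/(24 - 59) ≡ 47/26 mod 61. 26⁻¹ ≡ 54 (mod 61), so λ ≡ 37.
  x = λ² - 59 - 24 = 1369 - 83 ≡ 5; y = λ·(59 - 5) - 27 ≡ 19. → (5, 19)
9Q: (5, 19) + (24, 13). λ = (13 - 19)/(24 - 5) ≡ 55/19 mod 61. 19⁻¹ ≡ 45 (mod 61) since 19·45 = 855 ≡ 1, so λ ≡ 35.
  x = λ² - 5 - 24 = 1225 - 29 ≡ 37; y = λ·(5 - 37) - 19 ≡ 20. → (37, 20)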